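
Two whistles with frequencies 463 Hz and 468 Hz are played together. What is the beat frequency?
5 Hz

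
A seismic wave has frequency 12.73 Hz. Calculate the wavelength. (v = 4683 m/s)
λ = v/f = 367.9 m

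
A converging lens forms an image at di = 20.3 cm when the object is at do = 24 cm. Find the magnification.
M = −di/do = -0.8458 (inverted image)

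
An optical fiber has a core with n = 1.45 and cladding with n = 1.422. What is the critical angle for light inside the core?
θc = arcsin(n_cladding/n_core) = 78.72°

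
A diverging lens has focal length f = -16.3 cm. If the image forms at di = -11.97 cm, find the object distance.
1/do = 1/f − 1/di → do = 45.06 cm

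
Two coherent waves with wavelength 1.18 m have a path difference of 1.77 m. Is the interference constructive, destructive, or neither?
destructive — path difference = 1.5λ, an odd multiple of λ/2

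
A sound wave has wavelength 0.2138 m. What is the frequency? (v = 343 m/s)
f = v/λ = 1604 Hz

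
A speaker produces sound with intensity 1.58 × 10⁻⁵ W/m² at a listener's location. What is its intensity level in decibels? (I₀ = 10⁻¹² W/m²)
β = 10·log₁₀(I/I₀) = 71.99 dB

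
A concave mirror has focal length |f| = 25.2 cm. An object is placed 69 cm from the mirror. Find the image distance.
f = +25.2 cm (concave); 1/di = 1/f − 1/do → di = 39.7 cm (real image, in front of mirror)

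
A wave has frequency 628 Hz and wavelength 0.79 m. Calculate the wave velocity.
v = fλ = 496.1 m/s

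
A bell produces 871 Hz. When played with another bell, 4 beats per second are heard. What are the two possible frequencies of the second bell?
f₂ = 871 ± 4 Hz → 875 Hz or 867 Hz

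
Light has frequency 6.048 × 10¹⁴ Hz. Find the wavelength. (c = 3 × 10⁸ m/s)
λ = c/f = 496 nm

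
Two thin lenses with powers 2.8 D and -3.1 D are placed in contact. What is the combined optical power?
P_total = P₁ + P₂ = -0.3 D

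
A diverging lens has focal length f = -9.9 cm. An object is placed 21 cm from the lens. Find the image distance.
1/di = 1/f − 1/do → di = -6.728 cm (virtual image)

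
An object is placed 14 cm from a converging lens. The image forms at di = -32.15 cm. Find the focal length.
1/f = 1/do + 1/di → f = 24.8 cm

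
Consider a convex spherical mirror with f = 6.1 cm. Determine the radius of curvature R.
R = 2|f| = 12.2 cm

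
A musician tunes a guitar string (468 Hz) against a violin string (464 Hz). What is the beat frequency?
4 Hz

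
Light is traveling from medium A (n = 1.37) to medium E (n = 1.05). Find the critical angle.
θc = arcsin(n₂/n₁) = 50.03°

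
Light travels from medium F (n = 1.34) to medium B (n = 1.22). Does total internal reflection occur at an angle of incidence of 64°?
θc = arcsin(n₂/n₁) = 65.57°; 64° < θc, so no — the ray refracts.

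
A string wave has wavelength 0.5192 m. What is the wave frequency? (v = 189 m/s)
f = v/λ = 364 Hz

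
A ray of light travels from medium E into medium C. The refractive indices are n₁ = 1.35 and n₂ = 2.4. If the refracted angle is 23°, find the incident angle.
sin θ₁ = (n₂/n₁)·sin θ₂ → θ₁ = 44°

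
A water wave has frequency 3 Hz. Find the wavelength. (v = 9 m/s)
λ = v/f = 3 m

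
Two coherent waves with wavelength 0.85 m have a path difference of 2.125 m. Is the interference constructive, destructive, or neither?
destructive — path difference = 2.5λ, an odd multiple of λ/2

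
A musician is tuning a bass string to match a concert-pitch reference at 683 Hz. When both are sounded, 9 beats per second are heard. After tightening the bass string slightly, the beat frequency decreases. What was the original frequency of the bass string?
674 Hz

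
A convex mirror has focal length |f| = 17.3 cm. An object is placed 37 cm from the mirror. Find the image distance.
f = −17.3 cm (convex); 1/di = 1/f − 1/do → di = -11.79 cm (virtual image, behind mirror)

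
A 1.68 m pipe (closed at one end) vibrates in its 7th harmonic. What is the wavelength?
λₙ = 4L/n = 0.96 m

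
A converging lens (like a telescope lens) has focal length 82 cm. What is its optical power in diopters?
P = 1/f = 1.22 D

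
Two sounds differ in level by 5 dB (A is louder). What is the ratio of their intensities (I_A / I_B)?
I_A/I_B = 10^(Δβ/10) = 3.162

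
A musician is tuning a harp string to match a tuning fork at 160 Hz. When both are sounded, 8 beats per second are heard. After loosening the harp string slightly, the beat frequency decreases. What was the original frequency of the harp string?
168 Hz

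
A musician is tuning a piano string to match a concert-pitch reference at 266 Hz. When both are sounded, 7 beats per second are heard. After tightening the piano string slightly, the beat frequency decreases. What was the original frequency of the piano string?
259 Hz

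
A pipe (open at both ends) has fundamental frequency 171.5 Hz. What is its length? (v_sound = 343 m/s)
L = v/(2f₁) = 1 m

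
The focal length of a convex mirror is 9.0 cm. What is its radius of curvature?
R = 2|f| = 18 cm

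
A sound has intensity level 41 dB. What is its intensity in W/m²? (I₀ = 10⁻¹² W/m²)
I = I₀·10^(β/10) = 1.26 × 10⁻⁸ W/m²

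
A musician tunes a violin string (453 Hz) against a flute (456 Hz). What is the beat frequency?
3 Hz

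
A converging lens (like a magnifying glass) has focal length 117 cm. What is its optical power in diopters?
P = 1/f = 0.8547 D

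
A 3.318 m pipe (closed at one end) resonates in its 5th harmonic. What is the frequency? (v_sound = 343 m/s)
fₙ = nv/(4L) = 129.2 Hz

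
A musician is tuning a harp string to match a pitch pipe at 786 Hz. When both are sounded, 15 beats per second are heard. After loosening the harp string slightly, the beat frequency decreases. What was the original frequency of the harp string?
801 Hz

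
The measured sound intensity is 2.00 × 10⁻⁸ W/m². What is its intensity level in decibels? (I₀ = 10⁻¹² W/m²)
β = 10·log₁₀(I/I₀) = 43.01 dB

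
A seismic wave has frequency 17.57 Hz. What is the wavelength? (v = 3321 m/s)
λ = v/f = 189 m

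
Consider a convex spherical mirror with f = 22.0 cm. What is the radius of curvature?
R = 2|f| = 44 cm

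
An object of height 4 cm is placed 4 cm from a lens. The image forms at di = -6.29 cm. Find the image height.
hi = (-di/do) × ho = 6.29 cm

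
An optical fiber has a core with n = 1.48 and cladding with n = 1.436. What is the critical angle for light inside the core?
θc = arcsin(n_cladding/n_core) = 75.99°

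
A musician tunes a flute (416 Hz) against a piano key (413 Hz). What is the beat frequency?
3 Hz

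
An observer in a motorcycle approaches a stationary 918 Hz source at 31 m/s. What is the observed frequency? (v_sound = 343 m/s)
f_obs = f·(v + v_o)/v = 1001 Hz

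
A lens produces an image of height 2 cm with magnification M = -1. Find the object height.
ho = |hi|/|M| = 2 cm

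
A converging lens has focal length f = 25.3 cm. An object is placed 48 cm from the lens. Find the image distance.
1/di = 1/f − 1/do → di = 53.5 cm (real image)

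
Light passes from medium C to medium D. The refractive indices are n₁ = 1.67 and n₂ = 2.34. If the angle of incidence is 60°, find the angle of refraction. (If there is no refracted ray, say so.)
sin θ₂ = (n₁/n₂)·sin θ₁ = 0.6181 → θ₂ = 38.17°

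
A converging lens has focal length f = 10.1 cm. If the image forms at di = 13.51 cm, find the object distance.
1/do = 1/f − 1/di → do = 40.01 cm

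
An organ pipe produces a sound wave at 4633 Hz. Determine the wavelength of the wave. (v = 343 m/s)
λ = v/f = 0.07403 m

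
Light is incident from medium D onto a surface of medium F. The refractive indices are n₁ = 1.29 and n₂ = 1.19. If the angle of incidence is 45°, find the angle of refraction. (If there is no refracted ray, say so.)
sin θ₂ = (n₁/n₂)·sin θ₁ = 0.7665 → θ₂ = 50.04°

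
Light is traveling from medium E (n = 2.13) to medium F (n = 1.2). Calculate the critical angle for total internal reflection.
θc = arcsin(n₂/n₁) = 34.29°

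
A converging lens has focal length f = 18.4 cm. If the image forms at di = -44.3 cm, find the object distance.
1/do = 1/f − 1/di → do = 13 cm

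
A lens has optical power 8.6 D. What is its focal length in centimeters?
f = 1/P = 11.63 cm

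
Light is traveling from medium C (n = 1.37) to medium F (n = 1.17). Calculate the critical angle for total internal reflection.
θc = arcsin(n₂/n₁) = 58.65°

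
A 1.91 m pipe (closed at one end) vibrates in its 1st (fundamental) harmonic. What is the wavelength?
λₙ = 4L/n = 7.64 m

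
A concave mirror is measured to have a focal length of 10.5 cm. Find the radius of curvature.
R = 2|f| = 21 cm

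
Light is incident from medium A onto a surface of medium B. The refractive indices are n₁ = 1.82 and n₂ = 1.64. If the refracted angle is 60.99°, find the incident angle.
sin θ₁ = (n₂/n₁)·sin θ₂ → θ₁ = 52°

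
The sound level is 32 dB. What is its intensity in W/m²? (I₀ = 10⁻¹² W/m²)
I = I₀·10^(β/10) = 1.58 × 10⁻⁹ W/m²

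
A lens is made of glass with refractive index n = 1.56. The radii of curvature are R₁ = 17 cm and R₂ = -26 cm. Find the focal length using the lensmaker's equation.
1/f = (n − 1)(1/R₁ − 1/R₂) → f = 18.36 cm (converging lens)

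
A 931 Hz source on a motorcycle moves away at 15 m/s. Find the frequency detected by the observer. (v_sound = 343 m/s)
f_obs = f·v/(v + v_s) = 892 Hz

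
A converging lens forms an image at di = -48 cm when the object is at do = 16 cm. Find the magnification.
M = −di/do = 3 (upright image)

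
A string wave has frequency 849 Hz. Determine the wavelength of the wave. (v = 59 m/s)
λ = v/f = 0.06949 m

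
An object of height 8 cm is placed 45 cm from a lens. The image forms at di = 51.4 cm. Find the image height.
hi = (-di/do) × ho = -9.138 cm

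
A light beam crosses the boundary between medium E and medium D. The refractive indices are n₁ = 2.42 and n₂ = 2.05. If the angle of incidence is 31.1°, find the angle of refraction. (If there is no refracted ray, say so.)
sin θ₂ = (n₁/n₂)·sin θ₁ = 0.6098 → θ₂ = 37.57°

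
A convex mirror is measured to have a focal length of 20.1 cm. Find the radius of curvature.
R = 2|f| = 40.2 cm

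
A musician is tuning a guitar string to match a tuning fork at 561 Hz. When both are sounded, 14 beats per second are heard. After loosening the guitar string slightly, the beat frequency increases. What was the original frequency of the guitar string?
547 Hz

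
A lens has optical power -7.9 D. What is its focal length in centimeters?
f = 1/P = -12.66 cm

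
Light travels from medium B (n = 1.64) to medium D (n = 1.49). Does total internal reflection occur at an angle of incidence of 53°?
θc = arcsin(n₂/n₁) = 65.3°; 53° < θc, so no — the ray refracts.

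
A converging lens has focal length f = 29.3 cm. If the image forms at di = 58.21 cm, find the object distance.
1/do = 1/f − 1/di → do = 59 cm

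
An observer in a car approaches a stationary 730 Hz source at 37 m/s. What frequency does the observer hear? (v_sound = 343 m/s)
f_obs = f·(v + v_o)/v = 808.7 Hz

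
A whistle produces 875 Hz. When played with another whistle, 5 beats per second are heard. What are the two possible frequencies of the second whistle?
f₂ = 875 ± 5 Hz → 880 Hz or 870 Hz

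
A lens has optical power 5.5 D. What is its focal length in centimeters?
f = 1/P = 18.18 cm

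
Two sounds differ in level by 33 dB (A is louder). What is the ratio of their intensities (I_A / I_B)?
I_A/I_B = 10^(Δβ/10) = 1995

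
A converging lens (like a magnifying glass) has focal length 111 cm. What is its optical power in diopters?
P = 1/f = 0.9009 D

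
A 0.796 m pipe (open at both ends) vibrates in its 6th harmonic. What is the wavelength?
λₙ = 2L/n = 0.2653 m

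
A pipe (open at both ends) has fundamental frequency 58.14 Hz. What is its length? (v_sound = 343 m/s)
L = v/(2f₁) = 2.95 m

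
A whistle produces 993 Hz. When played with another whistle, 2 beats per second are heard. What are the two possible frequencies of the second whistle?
f₂ = 993 ± 2 Hz → 995 Hz or 991 Hz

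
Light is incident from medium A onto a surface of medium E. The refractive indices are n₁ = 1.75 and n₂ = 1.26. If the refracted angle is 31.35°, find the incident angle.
sin θ₁ = (n₂/n₁)·sin θ₂ → θ₁ = 22°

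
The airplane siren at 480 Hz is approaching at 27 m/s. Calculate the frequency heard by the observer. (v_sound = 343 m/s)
f_obs = f·v/(v − v_s) = 521 Hz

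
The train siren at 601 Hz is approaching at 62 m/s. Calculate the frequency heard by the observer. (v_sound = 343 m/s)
f_obs = f·v/(v − v_s) = 733.6 Hz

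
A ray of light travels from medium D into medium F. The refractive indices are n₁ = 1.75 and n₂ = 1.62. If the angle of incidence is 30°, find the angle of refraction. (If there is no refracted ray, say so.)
sin θ₂ = (n₁/n₂)·sin θ₁ = 0.5401 → θ₂ = 32.69°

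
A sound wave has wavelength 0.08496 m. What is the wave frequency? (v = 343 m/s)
f = v/λ = 4037 Hz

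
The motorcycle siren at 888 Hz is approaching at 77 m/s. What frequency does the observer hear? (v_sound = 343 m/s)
f_obs = f·v/(v − v_s) = 1145 Hz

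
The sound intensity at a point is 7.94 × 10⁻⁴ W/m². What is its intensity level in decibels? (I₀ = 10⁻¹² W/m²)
β = 10·log₁₀(I/I₀) = 89 dB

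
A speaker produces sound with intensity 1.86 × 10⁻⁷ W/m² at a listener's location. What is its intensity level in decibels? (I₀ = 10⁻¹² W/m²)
β = 10·log₁₀(I/I₀) = 52.7 dB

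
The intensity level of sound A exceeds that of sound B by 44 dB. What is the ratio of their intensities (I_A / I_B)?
I_A/I_B = 10^(Δβ/10) = 25120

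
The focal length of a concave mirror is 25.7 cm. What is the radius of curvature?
R = 2|f| = 51.4 cm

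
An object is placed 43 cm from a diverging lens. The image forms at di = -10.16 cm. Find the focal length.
1/f = 1/do + 1/di → f = -13.3 cm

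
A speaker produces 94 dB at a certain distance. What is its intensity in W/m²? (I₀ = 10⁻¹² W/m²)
I = I₀·10^(β/10) = 2.51 × 10⁻³ W/m²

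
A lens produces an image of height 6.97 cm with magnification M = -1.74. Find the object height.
ho = |hi|/|M| = 4.006 cm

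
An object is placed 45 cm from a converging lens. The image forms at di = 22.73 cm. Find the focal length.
1/f = 1/do + 1/di → f = 15.1 cm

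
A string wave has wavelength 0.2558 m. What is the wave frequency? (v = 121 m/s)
f = v/λ = 473 Hz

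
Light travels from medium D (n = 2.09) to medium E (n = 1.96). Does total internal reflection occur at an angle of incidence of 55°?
θc = arcsin(n₂/n₁) = 69.69°; 55° < θc, so no — the ray refracts.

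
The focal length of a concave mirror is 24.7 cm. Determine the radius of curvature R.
R = 2|f| = 49.4 cm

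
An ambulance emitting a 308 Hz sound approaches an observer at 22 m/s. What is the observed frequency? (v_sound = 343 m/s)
f_obs = f·v/(v − v_s) = 329.1 Hz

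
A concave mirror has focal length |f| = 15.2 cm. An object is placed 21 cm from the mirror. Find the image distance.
f = +15.2 cm (concave); 1/di = 1/f − 1/do → di = 55.03 cm (real image, in front of mirror)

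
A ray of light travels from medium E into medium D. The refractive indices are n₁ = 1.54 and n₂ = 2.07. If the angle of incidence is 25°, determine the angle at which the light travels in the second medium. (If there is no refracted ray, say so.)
sin θ₂ = (n₁/n₂)·sin θ₁ = 0.3144 → θ₂ = 18.33°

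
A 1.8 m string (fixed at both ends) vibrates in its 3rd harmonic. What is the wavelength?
λₙ = 2L/n = 1.2 m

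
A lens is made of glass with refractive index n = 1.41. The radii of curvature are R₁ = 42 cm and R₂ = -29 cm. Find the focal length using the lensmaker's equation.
1/f = (n − 1)(1/R₁ − 1/R₂) → f = 41.84 cm (converging lens)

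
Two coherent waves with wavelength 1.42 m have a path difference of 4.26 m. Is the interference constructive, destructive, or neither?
constructive — path difference = 3λ, a whole number of wavelengths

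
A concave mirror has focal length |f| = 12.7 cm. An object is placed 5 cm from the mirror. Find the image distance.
f = +12.7 cm (concave); 1/di = 1/f − 1/do → di = -8.247 cm (virtual image, behind mirror)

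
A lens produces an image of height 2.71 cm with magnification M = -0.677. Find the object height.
ho = |hi|/|M| = 4.003 cm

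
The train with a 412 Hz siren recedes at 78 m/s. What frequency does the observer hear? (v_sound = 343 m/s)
f_obs = f·v/(v + v_s) = 335.7 Hz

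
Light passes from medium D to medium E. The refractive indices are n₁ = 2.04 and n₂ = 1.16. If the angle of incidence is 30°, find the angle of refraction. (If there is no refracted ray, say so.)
sin θ₂ = (n₁/n₂)·sin θ₁ = 0.8793 → θ₂ = 61.56°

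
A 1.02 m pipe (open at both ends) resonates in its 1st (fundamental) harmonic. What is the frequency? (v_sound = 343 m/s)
fₙ = nv/(2L) = 168.1 Hz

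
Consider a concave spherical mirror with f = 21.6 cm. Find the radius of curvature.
R = 2|f| = 43.2 cm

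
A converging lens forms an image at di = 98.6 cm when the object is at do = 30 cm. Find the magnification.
M = −di/do = -3.287 (inverted image)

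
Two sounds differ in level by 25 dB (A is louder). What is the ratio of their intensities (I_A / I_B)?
I_A/I_B = 10^(Δβ/10) = 316.2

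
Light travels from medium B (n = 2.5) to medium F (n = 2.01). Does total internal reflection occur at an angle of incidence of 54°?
θc = arcsin(n₂/n₁) = 53.51°; 54° > θc, so yes — total internal reflection.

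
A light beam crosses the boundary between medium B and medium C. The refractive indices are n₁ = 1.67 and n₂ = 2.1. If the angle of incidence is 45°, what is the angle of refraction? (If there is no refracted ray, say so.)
sin θ₂ = (n₁/n₂)·sin θ₁ = 0.5623 → θ₂ = 34.22°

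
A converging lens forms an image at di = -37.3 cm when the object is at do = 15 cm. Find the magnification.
M = −di/do = 2.487 (upright image)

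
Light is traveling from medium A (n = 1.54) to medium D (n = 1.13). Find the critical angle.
θc = arcsin(n₂/n₁) = 47.2°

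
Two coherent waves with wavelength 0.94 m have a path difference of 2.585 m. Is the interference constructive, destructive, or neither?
neither (partial) — path difference = 2.75λ, neither a whole number of wavelengths nor an odd multiple of λ/2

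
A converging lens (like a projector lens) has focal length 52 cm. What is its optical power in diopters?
P = 1/f = 1.923 D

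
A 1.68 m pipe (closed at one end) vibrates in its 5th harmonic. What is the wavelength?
λₙ = 4L/n = 1.344 m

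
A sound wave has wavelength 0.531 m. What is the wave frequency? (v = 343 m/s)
f = v/λ = 646 Hz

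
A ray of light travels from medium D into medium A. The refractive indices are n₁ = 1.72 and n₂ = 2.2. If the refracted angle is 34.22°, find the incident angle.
sin θ₁ = (n₂/n₁)·sin θ₂ → θ₁ = 46°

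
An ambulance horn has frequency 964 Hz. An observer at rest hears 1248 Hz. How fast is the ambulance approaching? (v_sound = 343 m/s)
v_s = v·(1 − f/f_obs) = 78.05 m/s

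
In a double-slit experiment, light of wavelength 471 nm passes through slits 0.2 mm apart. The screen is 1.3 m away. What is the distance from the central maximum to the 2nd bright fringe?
y = mλL/d = 6.123 mm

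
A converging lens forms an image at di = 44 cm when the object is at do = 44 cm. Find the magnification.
M = −di/do = -1 (inverted image)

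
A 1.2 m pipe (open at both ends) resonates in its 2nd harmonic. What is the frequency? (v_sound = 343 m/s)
fₙ = nv/(2L) = 285.8 Hz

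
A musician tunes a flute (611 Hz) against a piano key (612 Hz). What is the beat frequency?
1 Hz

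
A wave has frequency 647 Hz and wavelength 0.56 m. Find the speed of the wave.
v = fλ = 362.3 m/s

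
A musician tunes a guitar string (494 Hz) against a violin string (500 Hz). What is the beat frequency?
6 Hz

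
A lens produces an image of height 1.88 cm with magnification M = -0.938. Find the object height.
ho = |hi|/|M| = 2.004 cm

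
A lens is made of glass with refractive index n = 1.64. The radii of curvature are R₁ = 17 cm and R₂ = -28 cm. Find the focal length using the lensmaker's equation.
1/f = (n − 1)(1/R₁ − 1/R₂) → f = 16.53 cm (converging lens)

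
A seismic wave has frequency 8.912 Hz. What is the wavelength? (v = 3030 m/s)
λ = v/f = 340 m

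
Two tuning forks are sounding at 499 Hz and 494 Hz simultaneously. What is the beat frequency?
5 Hz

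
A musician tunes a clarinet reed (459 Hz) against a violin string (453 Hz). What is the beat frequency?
6 Hz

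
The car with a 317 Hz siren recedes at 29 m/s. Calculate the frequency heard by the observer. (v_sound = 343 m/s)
f_obs = f·v/(v + v_s) = 292.3 Hz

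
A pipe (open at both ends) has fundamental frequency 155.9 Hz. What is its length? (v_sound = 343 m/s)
L = v/(2f₁) = 1.1 m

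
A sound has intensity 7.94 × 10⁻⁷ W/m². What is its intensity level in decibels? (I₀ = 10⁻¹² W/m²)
β = 10·log₁₀(I/I₀) = 59 dB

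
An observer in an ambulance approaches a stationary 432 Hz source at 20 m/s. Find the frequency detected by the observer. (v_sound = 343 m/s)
f_obs = f·(v + v_o)/v = 457.2 Hz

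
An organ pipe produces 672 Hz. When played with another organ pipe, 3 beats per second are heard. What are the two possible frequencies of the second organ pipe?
f₂ = 672 ± 3 Hz → 675 Hz or 669 Hz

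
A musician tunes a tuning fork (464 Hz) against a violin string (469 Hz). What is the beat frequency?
5 Hz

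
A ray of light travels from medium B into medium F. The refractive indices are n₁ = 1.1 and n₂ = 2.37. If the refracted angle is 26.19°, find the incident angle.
sin θ₁ = (n₂/n₁)·sin θ₂ → θ₁ = 71.97°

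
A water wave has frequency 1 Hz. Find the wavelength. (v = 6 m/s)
λ = v/f = 6 m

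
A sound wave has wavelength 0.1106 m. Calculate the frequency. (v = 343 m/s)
f = v/λ = 3101 Hz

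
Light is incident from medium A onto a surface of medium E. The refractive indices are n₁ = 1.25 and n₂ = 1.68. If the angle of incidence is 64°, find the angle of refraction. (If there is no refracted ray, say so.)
sin θ₂ = (n₁/n₂)·sin θ₁ = 0.6687 → θ₂ = 41.97°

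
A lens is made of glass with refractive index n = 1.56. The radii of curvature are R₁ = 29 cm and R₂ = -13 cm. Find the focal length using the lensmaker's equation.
1/f = (n − 1)(1/R₁ − 1/R₂) → f = 16.03 cm (converging lens)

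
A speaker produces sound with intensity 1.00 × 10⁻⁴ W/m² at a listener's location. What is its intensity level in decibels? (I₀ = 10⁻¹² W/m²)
β = 10·log₁₀(I/I₀) = 80 dB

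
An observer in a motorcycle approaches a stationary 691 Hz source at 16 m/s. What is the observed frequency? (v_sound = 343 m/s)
f_obs = f·(v + v_o)/v = 723.2 Hz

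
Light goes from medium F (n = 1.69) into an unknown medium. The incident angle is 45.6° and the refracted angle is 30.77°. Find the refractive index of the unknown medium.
n₂ = n₁·sin θ₁ / sin θ₂ = 2.36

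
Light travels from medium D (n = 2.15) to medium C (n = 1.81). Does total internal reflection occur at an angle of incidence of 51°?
θc = arcsin(n₂/n₁) = 57.34°; 51° < θc, so no — the ray refracts.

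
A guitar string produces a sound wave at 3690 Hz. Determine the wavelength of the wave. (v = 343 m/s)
λ = v/f = 0.09295 m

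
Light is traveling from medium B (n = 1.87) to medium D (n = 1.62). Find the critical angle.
θc = arcsin(n₂/n₁) = 60.03°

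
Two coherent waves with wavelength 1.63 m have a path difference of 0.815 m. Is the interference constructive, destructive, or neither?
destructive — path difference = 0.5λ, an odd multiple of λ/2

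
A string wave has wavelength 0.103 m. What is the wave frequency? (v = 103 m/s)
f = v/λ = 1000 Hz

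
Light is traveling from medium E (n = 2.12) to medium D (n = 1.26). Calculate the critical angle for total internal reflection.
θc = arcsin(n₂/n₁) = 36.47°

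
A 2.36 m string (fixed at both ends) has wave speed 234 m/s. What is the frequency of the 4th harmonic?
fₙ = nv/(2L) = 198.3 Hz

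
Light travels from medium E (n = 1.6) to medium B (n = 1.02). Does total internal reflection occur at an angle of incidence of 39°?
θc = arcsin(n₂/n₁) = 39.61°; 39° < θc, so no — the ray refracts.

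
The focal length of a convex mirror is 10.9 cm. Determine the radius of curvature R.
R = 2|f| = 21.8 cm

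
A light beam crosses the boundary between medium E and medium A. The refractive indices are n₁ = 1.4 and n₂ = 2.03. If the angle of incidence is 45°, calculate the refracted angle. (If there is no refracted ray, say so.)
sin θ₂ = (n₁/n₂)·sin θ₁ = 0.4877 → θ₂ = 29.19°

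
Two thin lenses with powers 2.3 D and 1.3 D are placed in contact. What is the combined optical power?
P_total = P₁ + P₂ = 3.6 D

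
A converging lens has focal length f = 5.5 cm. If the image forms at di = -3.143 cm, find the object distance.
1/do = 1/f − 1/di → do = 2 cm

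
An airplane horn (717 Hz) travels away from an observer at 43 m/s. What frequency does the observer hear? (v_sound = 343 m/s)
f_obs = f·v/(v + v_s) = 637.1 Hz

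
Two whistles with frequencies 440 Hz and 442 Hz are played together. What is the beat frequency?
2 Hz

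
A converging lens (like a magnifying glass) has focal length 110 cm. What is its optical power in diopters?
P = 1/f = 0.9091 D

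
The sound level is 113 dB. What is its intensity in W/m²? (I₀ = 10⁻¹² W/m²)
I = I₀·10^(β/10) = 2.00 × 10⁻¹ W/m²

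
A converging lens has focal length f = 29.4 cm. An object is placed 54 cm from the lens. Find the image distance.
1/di = 1/f − 1/do → di = 64.54 cm (real image)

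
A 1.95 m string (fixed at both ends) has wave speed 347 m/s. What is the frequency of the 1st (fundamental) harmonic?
fₙ = nv/(2L) = 88.97 Hz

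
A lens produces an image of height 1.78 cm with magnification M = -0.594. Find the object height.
ho = |hi|/|M| = 2.997 cm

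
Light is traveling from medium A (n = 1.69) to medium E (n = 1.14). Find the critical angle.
θc = arcsin(n₂/n₁) = 42.42°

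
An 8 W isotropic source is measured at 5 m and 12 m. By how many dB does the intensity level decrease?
Δβ = 20·log₁₀(r₂/r₁) = 7.604 dB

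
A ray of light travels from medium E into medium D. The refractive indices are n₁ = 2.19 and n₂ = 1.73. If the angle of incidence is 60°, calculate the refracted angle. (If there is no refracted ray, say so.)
sin θ₂ = (n₁/n₂)·sin θ₁ = 1.096 > 1, so there is no refracted ray — the light undergoes total internal reflection.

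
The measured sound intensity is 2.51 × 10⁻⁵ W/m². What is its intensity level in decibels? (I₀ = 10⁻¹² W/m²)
β = 10·log₁₀(I/I₀) = 74 dB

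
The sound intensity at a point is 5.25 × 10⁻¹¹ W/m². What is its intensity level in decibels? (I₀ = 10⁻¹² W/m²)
β = 10·log₁₀(I/I₀) = 17.2 dB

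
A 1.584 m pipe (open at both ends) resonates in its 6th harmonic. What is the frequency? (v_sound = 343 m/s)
fₙ = nv/(2L) = 649.6 Hz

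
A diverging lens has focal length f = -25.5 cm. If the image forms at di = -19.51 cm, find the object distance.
1/do = 1/f − 1/di → do = 83.06 cm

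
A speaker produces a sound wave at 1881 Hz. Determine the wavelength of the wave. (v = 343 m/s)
λ = v/f = 0.1823 m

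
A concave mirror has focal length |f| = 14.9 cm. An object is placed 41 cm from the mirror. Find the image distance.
f = +14.9 cm (concave); 1/di = 1/f − 1/do → di = 23.41 cm (real image, in front of mirror)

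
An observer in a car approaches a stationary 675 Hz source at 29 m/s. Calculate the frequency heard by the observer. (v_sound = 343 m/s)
f_obs = f·(v + v_o)/v = 732.1 Hz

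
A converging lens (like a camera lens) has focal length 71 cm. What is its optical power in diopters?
P = 1/f = 1.408 D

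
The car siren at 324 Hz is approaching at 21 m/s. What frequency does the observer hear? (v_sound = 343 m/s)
f_obs = f·v/(v − v_s) = 345.1 Hz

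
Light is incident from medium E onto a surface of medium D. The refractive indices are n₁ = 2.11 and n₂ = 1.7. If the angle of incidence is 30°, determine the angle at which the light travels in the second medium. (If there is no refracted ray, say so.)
sin θ₂ = (n₁/n₂)·sin θ₁ = 0.6206 → θ₂ = 38.36°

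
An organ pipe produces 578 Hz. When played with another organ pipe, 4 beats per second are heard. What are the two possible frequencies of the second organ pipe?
f₂ = 578 ± 4 Hz → 582 Hz or 574 Hz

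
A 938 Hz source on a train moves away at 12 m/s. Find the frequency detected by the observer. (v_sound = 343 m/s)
f_obs = f·v/(v + v_s) = 906.3 Hz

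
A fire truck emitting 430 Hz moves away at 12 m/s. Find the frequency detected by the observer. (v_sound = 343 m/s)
f_obs = f·v/(v + v_s) = 415.5 Hz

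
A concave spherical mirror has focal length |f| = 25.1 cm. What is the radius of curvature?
R = 2|f| = 50.2 cm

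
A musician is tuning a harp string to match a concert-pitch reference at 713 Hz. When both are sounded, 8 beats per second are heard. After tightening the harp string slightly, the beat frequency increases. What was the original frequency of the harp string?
721 Hz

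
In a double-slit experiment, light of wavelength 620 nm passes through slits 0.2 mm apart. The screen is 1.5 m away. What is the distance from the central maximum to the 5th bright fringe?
y = mλL/d = 23.25 mm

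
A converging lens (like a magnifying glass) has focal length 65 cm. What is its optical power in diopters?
P = 1/f = 1.538 D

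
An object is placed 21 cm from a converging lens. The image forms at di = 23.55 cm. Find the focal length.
1/f = 1/do + 1/di → f = 11.1 cm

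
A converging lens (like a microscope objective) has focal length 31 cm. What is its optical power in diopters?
P = 1/f = 3.226 D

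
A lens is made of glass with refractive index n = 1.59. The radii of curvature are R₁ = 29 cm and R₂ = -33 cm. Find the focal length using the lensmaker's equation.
1/f = (n − 1)(1/R₁ − 1/R₂) → f = 26.16 cm (converging lens)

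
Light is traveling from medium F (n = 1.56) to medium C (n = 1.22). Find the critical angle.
θc = arcsin(n₂/n₁) = 51.45°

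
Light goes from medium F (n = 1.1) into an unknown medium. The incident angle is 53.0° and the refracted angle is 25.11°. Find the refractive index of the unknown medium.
n₂ = n₁·sin θ₁ / sin θ₂ = 2.07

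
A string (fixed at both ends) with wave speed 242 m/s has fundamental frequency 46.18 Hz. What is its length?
L = v/(2f₁) = 2.62 m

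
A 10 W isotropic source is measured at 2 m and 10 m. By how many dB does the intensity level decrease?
Δβ = 20·log₁₀(r₂/r₁) = 13.98 dB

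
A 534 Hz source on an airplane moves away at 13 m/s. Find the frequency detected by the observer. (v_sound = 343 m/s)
f_obs = f·v/(v + v_s) = 514.5 Hz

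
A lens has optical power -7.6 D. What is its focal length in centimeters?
f = 1/P = -13.16 cm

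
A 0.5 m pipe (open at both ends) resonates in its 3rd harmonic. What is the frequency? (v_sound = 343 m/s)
fₙ = nv/(2L) = 1029 Hz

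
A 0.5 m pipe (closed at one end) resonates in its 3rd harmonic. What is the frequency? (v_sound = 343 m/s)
fₙ = nv/(4L) = 514.5 Hz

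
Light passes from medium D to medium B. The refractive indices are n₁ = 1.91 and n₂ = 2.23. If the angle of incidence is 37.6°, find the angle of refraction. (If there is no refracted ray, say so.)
sin θ₂ = (n₁/n₂)·sin θ₁ = 0.5226 → θ₂ = 31.51°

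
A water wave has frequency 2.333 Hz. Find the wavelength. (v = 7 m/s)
λ = v/f = 3 m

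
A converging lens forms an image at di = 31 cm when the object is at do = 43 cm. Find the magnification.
M = −di/do = -0.7209 (inverted image)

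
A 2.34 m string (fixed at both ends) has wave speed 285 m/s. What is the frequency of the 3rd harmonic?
fₙ = nv/(2L) = 182.7 Hz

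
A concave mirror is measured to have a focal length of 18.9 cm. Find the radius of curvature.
R = 2|f| = 37.8 cm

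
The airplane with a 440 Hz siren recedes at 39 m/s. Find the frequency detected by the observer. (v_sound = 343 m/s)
f_obs = f·v/(v + v_s) = 395.1 Hz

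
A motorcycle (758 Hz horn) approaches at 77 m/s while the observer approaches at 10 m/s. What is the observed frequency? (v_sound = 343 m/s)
f_obs = f·(v + v_o)/(v − v_s) = 1006 Hz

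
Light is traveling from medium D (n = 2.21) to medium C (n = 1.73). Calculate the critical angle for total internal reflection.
θc = arcsin(n₂/n₁) = 51.52°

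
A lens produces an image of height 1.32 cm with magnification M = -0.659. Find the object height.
ho = |hi|/|M| = 2.003 cm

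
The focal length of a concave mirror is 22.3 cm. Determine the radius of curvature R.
R = 2|f| = 44.6 cm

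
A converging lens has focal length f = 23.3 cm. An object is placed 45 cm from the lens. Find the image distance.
1/di = 1/f − 1/do → di = 48.32 cm (real image)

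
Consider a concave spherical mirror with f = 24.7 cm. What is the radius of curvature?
R = 2|f| = 49.4 cm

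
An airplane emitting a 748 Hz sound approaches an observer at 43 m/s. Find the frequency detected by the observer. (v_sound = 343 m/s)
f_obs = f·v/(v − v_s) = 855.2 Hz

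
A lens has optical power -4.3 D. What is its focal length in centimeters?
f = 1/P = -23.26 cm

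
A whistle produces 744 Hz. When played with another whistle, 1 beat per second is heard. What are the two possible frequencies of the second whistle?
f₂ = 744 ± 1 Hz → 745 Hz or 743 Hz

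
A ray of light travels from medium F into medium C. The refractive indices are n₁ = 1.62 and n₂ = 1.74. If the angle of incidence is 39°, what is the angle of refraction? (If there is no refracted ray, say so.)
sin θ₂ = (n₁/n₂)·sin θ₁ = 0.5859 → θ₂ = 35.87°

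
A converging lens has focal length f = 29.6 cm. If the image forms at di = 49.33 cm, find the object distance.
1/do = 1/f − 1/di → do = 74.01 cm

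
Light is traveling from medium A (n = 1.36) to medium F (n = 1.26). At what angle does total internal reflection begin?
θc = arcsin(n₂/n₁) = 67.89°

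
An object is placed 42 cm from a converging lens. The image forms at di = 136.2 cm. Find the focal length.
1/f = 1/do + 1/di → f = 32.1 cm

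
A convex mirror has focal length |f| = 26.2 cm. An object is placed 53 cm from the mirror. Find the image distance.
f = −26.2 cm (convex); 1/di = 1/f − 1/do → di = -17.53 cm (virtual image, behind mirror)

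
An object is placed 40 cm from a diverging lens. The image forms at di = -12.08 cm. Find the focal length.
1/f = 1/do + 1/di → f = -17.31 cm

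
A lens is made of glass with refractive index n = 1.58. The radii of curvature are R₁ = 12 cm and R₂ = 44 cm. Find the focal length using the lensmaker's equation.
1/f = (n − 1)(1/R₁ − 1/R₂) → f = 28.45 cm (converging lens)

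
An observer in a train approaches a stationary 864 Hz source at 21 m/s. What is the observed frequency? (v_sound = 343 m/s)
f_obs = f·(v + v_o)/v = 916.9 Hz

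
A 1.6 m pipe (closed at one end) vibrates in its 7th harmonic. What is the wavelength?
λₙ = 4L/n = 0.9143 m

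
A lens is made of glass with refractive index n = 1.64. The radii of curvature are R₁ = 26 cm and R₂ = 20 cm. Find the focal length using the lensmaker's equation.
1/f = (n − 1)(1/R₁ − 1/R₂) → f = -135.4 cm (diverging lens)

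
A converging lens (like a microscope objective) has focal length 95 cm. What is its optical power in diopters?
P = 1/f = 1.053 D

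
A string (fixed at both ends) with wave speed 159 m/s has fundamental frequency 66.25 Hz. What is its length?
L = v/(2f₁) = 1.2 m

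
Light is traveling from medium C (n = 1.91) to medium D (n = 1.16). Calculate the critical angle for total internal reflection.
θc = arcsin(n₂/n₁) = 37.4°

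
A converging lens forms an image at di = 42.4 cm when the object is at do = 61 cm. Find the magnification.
M = −di/do = -0.6951 (inverted image)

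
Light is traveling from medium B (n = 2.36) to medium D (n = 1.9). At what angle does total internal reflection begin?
θc = arcsin(n₂/n₁) = 53.62°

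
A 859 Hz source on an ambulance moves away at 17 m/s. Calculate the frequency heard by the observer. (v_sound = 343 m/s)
f_obs = f·v/(v + v_s) = 818.4 Hz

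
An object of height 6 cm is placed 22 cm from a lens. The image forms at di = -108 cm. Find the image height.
hi = (-di/do) × ho = 29.45 cm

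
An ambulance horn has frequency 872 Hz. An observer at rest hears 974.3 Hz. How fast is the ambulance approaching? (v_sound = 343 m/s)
v_s = v·(1 − f/f_obs) = 36.01 m/s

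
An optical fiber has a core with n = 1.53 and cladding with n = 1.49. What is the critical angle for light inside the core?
θc = arcsin(n_cladding/n_core) = 76.87°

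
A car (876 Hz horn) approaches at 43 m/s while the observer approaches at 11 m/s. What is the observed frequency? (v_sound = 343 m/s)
f_obs = f·(v + v_o)/(v − v_s) = 1034 Hz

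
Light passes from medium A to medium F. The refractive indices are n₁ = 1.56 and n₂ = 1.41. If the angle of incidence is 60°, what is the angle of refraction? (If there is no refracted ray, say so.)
sin θ₂ = (n₁/n₂)·sin θ₁ = 0.9582 → θ₂ = 73.37°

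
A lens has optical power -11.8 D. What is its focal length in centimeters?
f = 1/P = -8.475 cm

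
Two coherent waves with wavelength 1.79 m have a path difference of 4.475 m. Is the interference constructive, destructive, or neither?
destructive — path difference = 2.5λ, an odd multiple of λ/2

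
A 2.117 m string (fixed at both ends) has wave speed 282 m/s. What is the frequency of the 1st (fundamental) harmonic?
fₙ = nv/(2L) = 66.6 Hz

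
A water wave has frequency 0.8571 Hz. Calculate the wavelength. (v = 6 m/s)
λ = v/f = 7 m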